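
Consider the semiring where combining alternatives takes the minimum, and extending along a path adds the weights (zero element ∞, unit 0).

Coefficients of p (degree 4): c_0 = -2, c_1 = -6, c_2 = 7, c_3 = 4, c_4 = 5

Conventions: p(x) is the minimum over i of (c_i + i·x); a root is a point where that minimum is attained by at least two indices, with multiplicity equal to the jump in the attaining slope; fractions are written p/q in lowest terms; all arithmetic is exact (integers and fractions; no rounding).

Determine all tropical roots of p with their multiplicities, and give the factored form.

hull edge (i=0, c=-2) to (i=1, c=-6): slope -4, span 1
hull edge (i=1, c=-6) to (i=4, c=5): slope 11/3, span 3
Factored form: p(x) = 5 ⊗ (x ⊕ (-11/3)) ⊗ (x ⊕ (-11/3)) ⊗ (x ⊕ (-11/3)) ⊗ (x ⊕ 4)
Answer: roots = -11/3 (mult 3), 4 (mult 1)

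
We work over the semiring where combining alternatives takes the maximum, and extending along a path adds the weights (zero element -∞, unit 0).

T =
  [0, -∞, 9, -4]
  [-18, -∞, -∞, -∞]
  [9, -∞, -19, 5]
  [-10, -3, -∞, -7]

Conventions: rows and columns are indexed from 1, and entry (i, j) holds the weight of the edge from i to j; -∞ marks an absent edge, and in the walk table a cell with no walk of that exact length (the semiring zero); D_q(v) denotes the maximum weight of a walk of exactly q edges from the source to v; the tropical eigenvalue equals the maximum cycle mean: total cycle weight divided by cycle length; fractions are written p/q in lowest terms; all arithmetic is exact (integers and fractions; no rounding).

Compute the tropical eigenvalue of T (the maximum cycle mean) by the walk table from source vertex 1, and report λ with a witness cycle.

q=0: [0, -∞, -∞, -∞]
q=1: [0, -∞, 9, -4]
q=2: [18, -7, 9, 14]
q=3: [18, 11, 27, 14]
q=4: [36, 11, 27, 32]
Optimal cycle mean attained by: cycle 1->3->1, total 9 + 9, length 2.
Answer: λ = 9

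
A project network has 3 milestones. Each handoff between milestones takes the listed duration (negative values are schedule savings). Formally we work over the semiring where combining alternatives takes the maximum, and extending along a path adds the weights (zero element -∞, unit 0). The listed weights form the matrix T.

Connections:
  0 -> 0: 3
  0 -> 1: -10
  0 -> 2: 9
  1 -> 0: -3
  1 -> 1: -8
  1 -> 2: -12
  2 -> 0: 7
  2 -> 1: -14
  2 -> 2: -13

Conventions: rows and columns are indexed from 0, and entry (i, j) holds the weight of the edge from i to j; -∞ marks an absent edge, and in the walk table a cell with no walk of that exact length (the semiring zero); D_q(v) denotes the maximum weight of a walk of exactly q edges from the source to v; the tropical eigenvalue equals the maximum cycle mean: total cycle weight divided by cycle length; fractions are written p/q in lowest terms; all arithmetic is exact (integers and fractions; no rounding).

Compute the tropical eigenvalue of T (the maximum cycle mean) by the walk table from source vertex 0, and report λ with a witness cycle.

q=0: [0, -∞, -∞]
q=1: [3, -10, 9]
q=2: [16, -5, 12]
q=3: [19, 6, 25]
Optimal cycle mean attained by: cycle 0->2->0, total 9 + 7, length 2.
Answer: λ = 8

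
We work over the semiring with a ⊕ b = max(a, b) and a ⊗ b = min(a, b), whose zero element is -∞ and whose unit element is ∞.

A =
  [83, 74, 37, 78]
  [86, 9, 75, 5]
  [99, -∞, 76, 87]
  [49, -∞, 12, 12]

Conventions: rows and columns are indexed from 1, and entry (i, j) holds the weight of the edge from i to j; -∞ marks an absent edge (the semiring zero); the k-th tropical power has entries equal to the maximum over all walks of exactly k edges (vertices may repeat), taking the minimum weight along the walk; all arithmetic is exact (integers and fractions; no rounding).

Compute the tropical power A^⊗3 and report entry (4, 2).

A^⊗2:
  [83, 74, 74, 78]
  [83, 74, 75, 78]
  [83, 74, 76, 78]
  [49, 49, 37, 49]
A^⊗3:
  [83, 74, 74, 78]
  [83, 74, 75, 78]
  [83, 74, 76, 78]
  [49, 49, 49, 49]
Key observation: the optimum is the walk 4->1->1->2, with weight 49 min 83 min 74 = 49.
Optimal value attained by: walk 4->1->1->2.
Answer: (A^⊗3)[4][2] = 49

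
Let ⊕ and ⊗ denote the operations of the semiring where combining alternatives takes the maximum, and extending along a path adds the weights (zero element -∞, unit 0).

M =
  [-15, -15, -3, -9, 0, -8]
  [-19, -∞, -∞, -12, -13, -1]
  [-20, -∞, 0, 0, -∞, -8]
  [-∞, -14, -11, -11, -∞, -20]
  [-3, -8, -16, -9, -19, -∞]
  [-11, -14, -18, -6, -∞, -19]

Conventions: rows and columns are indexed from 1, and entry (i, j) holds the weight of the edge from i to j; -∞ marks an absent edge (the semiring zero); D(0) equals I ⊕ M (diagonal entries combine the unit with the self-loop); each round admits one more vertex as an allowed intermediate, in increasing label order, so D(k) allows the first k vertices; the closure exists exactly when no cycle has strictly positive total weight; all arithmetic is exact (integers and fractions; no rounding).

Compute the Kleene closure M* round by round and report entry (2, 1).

D(0):
  [0, -15, -3, -9, 0, -8]
  [-19, 0, -∞, -12, -13, -1]
  [-20, -∞, 0, 0, -∞, -8]
  [-∞, -14, -11, 0, -∞, -20]
  [-3, -8, -16, -9, 0, -∞]
  [-11, -14, -18, -6, -∞, 0]
D(1):
  [0, -15, -3, -9, 0, -8]
  [-19, 0, -22, -12, -13, -1]
  [-20, -35, 0, 0, -20, -8]
  [-∞, -14, -11, 0, -∞, -20]
  [-3, -8, -6, -9, 0, -11]
  [-11, -14, -14, -6, -11, 0]
D(2):
  [0, -15, -3, -9, 0, -8]
  [-19, 0, -22, -12, -13, -1]
  [-20, -35, 0, 0, -20, -8]
  [-33, -14, -11, 0, -27, -15]
  [-3, -8, -6, -9, 0, -9]
  [-11, -14, -14, -6, -11, 0]
D(3):
  [0, -15, -3, -3, 0, -8]
  [-19, 0, -22, -12, -13, -1]
  [-20, -35, 0, 0, -20, -8]
  [-31, -14, -11, 0, -27, -15]
  [-3, -8, -6, -6, 0, -9]
  [-11, -14, -14, -6, -11, 0]
D(4):
  [0, -15, -3, -3, 0, -8]
  [-19, 0, -22, -12, -13, -1]
  [-20, -14, 0, 0, -20, -8]
  [-31, -14, -11, 0, -27, -15]
  [-3, -8, -6, -6, 0, -9]
  [-11, -14, -14, -6, -11, 0]
D(5):
  [0, -8, -3, -3, 0, -8]
  [-16, 0, -19, -12, -13, -1]
  [-20, -14, 0, 0, -20, -8]
  [-30, -14, -11, 0, -27, -15]
  [-3, -8, -6, -6, 0, -9]
  [-11, -14, -14, -6, -11, 0]
D(6):
  [0, -8, -3, -3, 0, -8]
  [-12, 0, -15, -7, -12, -1]
  [-19, -14, 0, 0, -19, -8]
  [-26, -14, -11, 0, -26, -15]
  [-3, -8, -6, -6, 0, -9]
  [-11, -14, -14, -6, -11, 0]
Answer: M*[2][1] = -12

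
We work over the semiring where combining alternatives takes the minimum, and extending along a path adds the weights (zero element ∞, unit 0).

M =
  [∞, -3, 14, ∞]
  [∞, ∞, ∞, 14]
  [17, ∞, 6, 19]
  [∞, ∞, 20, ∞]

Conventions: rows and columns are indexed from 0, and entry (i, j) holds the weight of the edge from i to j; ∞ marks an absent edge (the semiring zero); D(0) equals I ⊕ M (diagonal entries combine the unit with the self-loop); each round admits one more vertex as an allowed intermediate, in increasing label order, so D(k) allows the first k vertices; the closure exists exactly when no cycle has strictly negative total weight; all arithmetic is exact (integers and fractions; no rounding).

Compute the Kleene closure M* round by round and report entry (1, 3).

D(0):
  [0, -3, 14, ∞]
  [∞, 0, ∞, 14]
  [17, ∞, 0, 19]
  [∞, ∞, 20, 0]
D(1):
  [0, -3, 14, ∞]
  [∞, 0, ∞, 14]
  [17, 14, 0, 19]
  [∞, ∞, 20, 0]
D(2):
  [0, -3, 14, 11]
  [∞, 0, ∞, 14]
  [17, 14, 0, 19]
  [∞, ∞, 20, 0]
D(3):
  [0, -3, 14, 11]
  [∞, 0, ∞, 14]
  [17, 14, 0, 19]
  [37, 34, 20, 0]
D(4):
  [0, -3, 14, 11]
  [51, 0, 34, 14]
  [17, 14, 0, 19]
  [37, 34, 20, 0]
Answer: M*[1][3] = 14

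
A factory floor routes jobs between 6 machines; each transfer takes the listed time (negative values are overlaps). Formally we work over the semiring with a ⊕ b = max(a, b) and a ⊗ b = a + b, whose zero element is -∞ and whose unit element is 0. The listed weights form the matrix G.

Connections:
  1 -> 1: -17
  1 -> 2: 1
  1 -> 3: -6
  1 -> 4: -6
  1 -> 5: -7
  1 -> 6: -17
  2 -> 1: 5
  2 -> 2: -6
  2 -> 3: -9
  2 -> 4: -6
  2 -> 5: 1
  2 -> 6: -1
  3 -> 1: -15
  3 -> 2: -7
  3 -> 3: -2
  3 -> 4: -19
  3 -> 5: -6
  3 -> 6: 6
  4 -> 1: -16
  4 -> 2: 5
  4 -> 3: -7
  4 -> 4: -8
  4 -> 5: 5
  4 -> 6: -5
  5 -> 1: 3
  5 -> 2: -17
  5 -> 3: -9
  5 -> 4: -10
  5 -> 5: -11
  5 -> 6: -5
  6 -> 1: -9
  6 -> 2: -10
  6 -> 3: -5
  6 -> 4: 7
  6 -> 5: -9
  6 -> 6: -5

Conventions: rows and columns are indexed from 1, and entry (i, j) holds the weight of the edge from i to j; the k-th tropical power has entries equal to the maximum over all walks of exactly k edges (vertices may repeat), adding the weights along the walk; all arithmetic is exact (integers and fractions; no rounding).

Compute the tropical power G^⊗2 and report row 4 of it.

G^⊗2:
  [6, -1, -8, -5, 2, 0]
  [4, 6, -1, 6, -1, -3]
  [-2, -4, 1, 13, -3, 4]
  [10, -1, -4, 2, 6, 4]
  [-8, 4, -3, 2, -4, -3]
  [-5, 12, 0, 2, 12, 2]
Answer: row 4 of G^⊗2 = [10, -1, -4, 2, 6, 4]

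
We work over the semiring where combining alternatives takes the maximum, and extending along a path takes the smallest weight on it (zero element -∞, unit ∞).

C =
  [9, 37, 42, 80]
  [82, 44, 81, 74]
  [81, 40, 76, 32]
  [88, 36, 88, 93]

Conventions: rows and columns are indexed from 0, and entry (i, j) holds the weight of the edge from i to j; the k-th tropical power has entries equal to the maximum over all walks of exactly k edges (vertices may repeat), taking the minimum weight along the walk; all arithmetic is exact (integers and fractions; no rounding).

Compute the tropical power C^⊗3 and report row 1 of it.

C^⊗2:
  [80, 40, 80, 80]
  [81, 44, 76, 80]
  [76, 40, 76, 80]
  [88, 40, 88, 93]
C^⊗3:
  [80, 40, 80, 80]
  [80, 44, 80, 80]
  [80, 40, 80, 80]
  [88, 40, 88, 93]
Answer: row 1 of C^⊗3 = [80, 44, 80, 80]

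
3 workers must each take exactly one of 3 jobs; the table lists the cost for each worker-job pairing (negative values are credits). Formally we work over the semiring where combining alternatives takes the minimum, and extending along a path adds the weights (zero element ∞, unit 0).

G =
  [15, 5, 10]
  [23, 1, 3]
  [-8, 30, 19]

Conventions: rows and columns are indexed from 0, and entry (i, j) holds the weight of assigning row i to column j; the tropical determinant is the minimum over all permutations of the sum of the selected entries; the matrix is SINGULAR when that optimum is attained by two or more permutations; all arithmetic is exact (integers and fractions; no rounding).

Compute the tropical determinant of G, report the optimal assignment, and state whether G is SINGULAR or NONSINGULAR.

σ = (0, 1, 2): 15 + 1 + 19 = 35
σ = (0, 2, 1): 15 + 3 + 30 = 48
σ = (1, 0, 2): 5 + 23 + 19 = 47
σ = (1, 2, 0): 5 + 3 + (-8) = 0
σ = (2, 0, 1): 10 + 23 + 30 = 63
σ = (2, 1, 0): 10 + 1 + (-8) = 3
Optimal value attained by: σ = (1, 2, 0).
Answer: det⊕(G) = 0; verdict: NONSINGULAR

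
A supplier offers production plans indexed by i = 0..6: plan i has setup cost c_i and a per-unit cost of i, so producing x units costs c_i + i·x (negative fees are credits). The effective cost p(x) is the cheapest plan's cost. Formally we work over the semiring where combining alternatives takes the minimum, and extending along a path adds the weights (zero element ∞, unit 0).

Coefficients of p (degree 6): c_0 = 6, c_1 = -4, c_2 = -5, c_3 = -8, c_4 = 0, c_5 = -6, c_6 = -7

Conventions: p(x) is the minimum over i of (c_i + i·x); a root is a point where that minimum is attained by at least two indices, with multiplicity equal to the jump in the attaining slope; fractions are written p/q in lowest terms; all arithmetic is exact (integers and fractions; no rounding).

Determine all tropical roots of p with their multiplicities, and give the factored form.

hull edge (i=0, c=6) to (i=1, c=-4): slope -10, span 1
hull edge (i=1, c=-4) to (i=3, c=-8): slope -2, span 2
hull edge (i=3, c=-8) to (i=6, c=-7): slope 1/3, span 3
Factored form: p(x) = -7 ⊗ (x ⊕ (-1/3)) ⊗ (x ⊕ (-1/3)) ⊗ (x ⊕ (-1/3)) ⊗ (x ⊕ 2) ⊗ (x ⊕ 2) ⊗ (x ⊕ 10)
Answer: roots = -1/3 (mult 3), 2 (mult 2), 10 (mult 1)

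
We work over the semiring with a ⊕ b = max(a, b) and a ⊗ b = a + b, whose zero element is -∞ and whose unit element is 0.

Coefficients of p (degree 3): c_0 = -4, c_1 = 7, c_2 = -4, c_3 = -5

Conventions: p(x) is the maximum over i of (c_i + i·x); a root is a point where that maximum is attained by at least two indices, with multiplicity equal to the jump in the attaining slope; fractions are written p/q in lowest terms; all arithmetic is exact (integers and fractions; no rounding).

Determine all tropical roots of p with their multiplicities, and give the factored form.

hull edge (i=0, c=-4) to (i=1, c=7): slope 11, span 1
hull edge (i=1, c=7) to (i=3, c=-5): slope -6, span 2
Factored form: p(x) = -5 ⊗ (x ⊕ (-11)) ⊗ (x ⊕ 6) ⊗ (x ⊕ 6)
Answer: roots = -11 (mult 1), 6 (mult 2)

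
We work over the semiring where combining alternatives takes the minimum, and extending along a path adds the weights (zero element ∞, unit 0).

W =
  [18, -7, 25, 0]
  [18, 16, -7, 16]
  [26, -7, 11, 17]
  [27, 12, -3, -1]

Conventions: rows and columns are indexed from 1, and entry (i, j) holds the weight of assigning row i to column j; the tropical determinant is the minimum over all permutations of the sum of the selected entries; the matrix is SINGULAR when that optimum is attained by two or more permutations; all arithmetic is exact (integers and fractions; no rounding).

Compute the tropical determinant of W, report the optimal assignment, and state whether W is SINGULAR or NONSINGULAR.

σ = (1, 2, 3, 4): 18 + 16 + 11 + (-1) = 44
σ = (1, 2, 4, 3): 18 + 16 + 17 + (-3) = 48
σ = (1, 3, 2, 4): 18 + (-7) + (-7) + (-1) = 3
σ = (1, 3, 4, 2): 18 + (-7) + 17 + 12 = 40
σ = (1, 4, 2, 3): 18 + 16 + (-7) + (-3) = 24
σ = (1, 4, 3, 2): 18 + 16 + 11 + 12 = 57
σ = (2, 1, 3, 4): (-7) + 18 + 11 + (-1) = 21
σ = (2, 1, 4, 3): (-7) + 18 + 17 + (-3) = 25
σ = (2, 3, 1, 4): (-7) + (-7) + 26 + (-1) = 11
σ = (2, 3, 4, 1): (-7) + (-7) + 17 + 27 = 30
σ = (2, 4, 1, 3): (-7) + 16 + 26 + (-3) = 32
σ = (2, 4, 3, 1): (-7) + 16 + 11 + 27 = 47
σ = (3, 1, 2, 4): 25 + 18 + (-7) + (-1) = 35
σ = (3, 1, 4, 2): 25 + 18 + 17 + 12 = 72
σ = (3, 2, 1, 4): 25 + 16 + 26 + (-1) = 66
σ = (3, 2, 4, 1): 25 + 16 + 17 + 27 = 85
σ = (3, 4, 1, 2): 25 + 16 + 26 + 12 = 79
σ = (3, 4, 2, 1): 25 + 16 + (-7) + 27 = 61
σ = (4, 1, 2, 3): 0 + 18 + (-7) + (-3) = 8
σ = (4, 1, 3, 2): 0 + 18 + 11 + 12 = 41
σ = (4, 2, 1, 3): 0 + 16 + 26 + (-3) = 39
σ = (4, 2, 3, 1): 0 + 16 + 11 + 27 = 54
σ = (4, 3, 1, 2): 0 + (-7) + 26 + 12 = 31
σ = (4, 3, 2, 1): 0 + (-7) + (-7) + 27 = 13
Optimal value attained by: σ = (1, 3, 2, 4).
Answer: det⊕(W) = 3; verdict: NONSINGULAR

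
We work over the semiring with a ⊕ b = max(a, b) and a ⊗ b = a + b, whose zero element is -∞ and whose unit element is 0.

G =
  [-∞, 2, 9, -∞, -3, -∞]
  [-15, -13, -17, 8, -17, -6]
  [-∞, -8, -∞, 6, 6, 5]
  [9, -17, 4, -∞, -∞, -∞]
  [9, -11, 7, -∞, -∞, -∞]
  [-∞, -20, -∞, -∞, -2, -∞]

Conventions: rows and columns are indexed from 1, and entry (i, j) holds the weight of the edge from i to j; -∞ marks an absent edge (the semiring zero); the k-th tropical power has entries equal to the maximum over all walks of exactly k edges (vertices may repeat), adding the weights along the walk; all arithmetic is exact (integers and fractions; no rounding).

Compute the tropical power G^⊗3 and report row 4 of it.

G^⊗2:
  [6, 1, 4, 15, 15, 14]
  [17, -9, 12, -5, -8, -12]
  [15, -5, 13, 0, 3, -14]
  [-32, 11, 18, 10, 10, 9]
  [-26, 11, 18, 13, 13, 12]
  [7, -13, 5, -12, -37, -26]
G^⊗3:
  [24, 8, 22, 10, 12, 9]
  [4, 19, 26, 18, 18, 17]
  [12, 17, 24, 19, 19, 18]
  [19, 10, 17, 24, 24, 23]
  [22, 10, 20, 24, 24, 23]
  [-3, 9, 16, 11, 11, 10]
Answer: row 4 of G^⊗3 = [19, 10, 17, 24, 24, 23]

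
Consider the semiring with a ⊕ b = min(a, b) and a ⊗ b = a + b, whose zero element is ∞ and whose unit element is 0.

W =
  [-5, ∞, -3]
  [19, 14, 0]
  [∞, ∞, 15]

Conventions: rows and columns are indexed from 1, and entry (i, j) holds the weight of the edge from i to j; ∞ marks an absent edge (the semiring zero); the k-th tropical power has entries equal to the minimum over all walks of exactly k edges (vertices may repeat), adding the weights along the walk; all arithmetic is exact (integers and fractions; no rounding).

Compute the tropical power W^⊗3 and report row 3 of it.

W^⊗2:
  [-10, ∞, -8]
  [14, 28, 14]
  [∞, ∞, 30]
W^⊗3:
  [-15, ∞, -13]
  [9, 42, 11]
  [∞, ∞, 45]
Answer: row 3 of W^⊗3 = [∞, ∞, 45]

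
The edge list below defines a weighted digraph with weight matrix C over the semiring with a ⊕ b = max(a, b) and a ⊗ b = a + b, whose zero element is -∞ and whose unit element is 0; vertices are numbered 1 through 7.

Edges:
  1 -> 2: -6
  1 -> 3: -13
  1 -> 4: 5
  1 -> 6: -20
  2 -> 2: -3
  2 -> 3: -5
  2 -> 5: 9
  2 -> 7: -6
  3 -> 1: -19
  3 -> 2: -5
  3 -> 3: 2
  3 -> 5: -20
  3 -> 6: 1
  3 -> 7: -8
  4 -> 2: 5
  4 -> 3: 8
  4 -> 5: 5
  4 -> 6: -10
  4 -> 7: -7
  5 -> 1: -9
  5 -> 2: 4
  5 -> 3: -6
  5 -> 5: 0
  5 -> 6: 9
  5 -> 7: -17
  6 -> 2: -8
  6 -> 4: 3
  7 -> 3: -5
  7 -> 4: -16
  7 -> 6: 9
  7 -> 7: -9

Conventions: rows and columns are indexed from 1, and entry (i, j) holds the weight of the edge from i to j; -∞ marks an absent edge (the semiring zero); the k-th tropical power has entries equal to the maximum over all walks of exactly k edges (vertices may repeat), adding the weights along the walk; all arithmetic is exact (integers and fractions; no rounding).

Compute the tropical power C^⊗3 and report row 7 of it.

C^⊗2:
  [-32, 10, 13, -17, 10, -5, -2]
  [0, 13, 3, -22, 9, 18, -8]
  [-17, -3, 4, 4, 4, 3, -6]
  [-4, 9, 10, -7, 14, 14, 0]
  [-9, 4, -1, 12, 13, 9, -2]
  [-∞, 8, 11, -∞, 8, -7, -4]
  [-24, 1, -3, 12, -11, 0, -13]
C^⊗3:
  [1, 14, 15, -2, 19, 19, 5]
  [0, 13, 8, 21, 22, 18, 7]
  [-5, 9, 12, 6, 9, 13, -3]
  [5, 18, 12, 17, 18, 23, 3]
  [4, 17, 20, 12, 17, 22, 5]
  [-1, 12, 13, -4, 17, 17, 3]
  [-20, 17, 20, 3, 17, 2, 5]
Answer: row 7 of C^⊗3 = [-20, 17, 20, 3, 17, 2, 5]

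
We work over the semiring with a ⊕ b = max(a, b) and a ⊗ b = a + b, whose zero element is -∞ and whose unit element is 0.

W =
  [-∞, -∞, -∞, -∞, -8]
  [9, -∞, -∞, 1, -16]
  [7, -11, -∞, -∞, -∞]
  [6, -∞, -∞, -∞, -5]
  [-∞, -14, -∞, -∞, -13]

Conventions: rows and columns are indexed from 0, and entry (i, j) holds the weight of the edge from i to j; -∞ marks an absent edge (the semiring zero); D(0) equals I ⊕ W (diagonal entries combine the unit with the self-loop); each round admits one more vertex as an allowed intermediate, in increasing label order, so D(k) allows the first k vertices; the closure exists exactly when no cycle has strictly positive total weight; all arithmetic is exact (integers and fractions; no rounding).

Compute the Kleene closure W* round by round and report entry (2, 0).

D(0):
  [0, -∞, -∞, -∞, -8]
  [9, 0, -∞, 1, -16]
  [7, -11, 0, -∞, -∞]
  [6, -∞, -∞, 0, -5]
  [-∞, -14, -∞, -∞, 0]
D(1):
  [0, -∞, -∞, -∞, -8]
  [9, 0, -∞, 1, 1]
  [7, -11, 0, -∞, -1]
  [6, -∞, -∞, 0, -2]
  [-∞, -14, -∞, -∞, 0]
D(2):
  [0, -∞, -∞, -∞, -8]
  [9, 0, -∞, 1, 1]
  [7, -11, 0, -10, -1]
  [6, -∞, -∞, 0, -2]
  [-5, -14, -∞, -13, 0]
D(3):
  [0, -∞, -∞, -∞, -8]
  [9, 0, -∞, 1, 1]
  [7, -11, 0, -10, -1]
  [6, -∞, -∞, 0, -2]
  [-5, -14, -∞, -13, 0]
D(4):
  [0, -∞, -∞, -∞, -8]
  [9, 0, -∞, 1, 1]
  [7, -11, 0, -10, -1]
  [6, -∞, -∞, 0, -2]
  [-5, -14, -∞, -13, 0]
D(5):
  [0, -22, -∞, -21, -8]
  [9, 0, -∞, 1, 1]
  [7, -11, 0, -10, -1]
  [6, -16, -∞, 0, -2]
  [-5, -14, -∞, -13, 0]
Answer: W*[2][0] = 7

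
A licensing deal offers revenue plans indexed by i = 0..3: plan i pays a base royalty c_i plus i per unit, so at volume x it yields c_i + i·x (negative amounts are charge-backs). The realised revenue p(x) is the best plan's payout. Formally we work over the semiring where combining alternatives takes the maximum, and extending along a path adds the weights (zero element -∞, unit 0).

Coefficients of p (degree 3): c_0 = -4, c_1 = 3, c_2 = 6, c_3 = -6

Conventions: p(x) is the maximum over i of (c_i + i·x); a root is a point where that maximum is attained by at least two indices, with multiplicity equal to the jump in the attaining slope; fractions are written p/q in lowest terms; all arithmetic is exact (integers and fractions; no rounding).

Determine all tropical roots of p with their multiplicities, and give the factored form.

hull edge (i=0, c=-4) to (i=1, c=3): slope 7, span 1
hull edge (i=1, c=3) to (i=2, c=6): slope 3, span 1
hull edge (i=2, c=6) to (i=3, c=-6): slope -12, span 1
Factored form: p(x) = -6 ⊗ (x ⊕ (-7)) ⊗ (x ⊕ (-3)) ⊗ (x ⊕ 12)
Answer: roots = -7 (mult 1), -3 (mult 1), 12 (mult 1)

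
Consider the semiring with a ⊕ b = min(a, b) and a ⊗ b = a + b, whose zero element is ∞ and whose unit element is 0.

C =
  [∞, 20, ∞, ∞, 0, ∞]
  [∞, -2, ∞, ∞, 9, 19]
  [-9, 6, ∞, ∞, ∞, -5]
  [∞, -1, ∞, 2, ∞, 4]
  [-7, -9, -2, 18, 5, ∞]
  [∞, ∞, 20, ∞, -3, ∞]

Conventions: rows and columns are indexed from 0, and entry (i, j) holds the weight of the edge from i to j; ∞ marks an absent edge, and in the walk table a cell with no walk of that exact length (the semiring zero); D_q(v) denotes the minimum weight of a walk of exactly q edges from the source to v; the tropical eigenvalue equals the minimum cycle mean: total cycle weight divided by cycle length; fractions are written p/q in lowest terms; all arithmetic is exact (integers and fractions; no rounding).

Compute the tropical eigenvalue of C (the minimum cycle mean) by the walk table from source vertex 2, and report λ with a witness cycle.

q=0: [∞, ∞, 0, ∞, ∞, ∞]
q=1: [-9, 6, ∞, ∞, ∞, -5]
q=2: [∞, 4, 15, ∞, -9, 25]
q=3: [-16, -18, -11, 9, -4, 10]
q=4: [-20, -20, -6, 11, -16, -16]
q=5: [-23, -25, -18, 2, -20, -11]
q=6: [-27, -29, -22, -2, -23, -23]
Optimal cycle mean attained by: cycle 0->4->2->0, total 0 + (-2) + (-9), length 3.
Answer: λ = -11/3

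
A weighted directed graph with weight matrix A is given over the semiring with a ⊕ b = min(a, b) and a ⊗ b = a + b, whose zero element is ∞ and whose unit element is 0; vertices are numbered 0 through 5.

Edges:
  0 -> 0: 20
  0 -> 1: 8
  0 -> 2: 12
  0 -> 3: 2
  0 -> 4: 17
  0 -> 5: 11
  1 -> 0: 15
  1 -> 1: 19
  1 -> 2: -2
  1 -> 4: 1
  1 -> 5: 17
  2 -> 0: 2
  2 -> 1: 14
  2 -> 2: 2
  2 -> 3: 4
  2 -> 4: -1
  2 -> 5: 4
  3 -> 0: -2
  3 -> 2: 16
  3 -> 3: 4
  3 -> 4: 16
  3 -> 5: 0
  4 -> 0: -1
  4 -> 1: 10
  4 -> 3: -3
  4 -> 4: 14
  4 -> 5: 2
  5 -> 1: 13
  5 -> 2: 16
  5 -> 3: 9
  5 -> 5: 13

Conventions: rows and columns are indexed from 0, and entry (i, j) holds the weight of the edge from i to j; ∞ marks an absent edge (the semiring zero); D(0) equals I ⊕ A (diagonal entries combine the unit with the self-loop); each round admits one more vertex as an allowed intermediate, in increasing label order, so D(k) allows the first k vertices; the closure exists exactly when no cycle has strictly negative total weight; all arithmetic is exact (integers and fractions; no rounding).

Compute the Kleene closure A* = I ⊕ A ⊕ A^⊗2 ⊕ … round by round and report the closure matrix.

D(0):
  [0, 8, 12, 2, 17, 11]
  [15, 0, -2, ∞, 1, 17]
  [2, 14, 0, 4, -1, 4]
  [-2, ∞, 16, 0, 16, 0]
  [-1, 10, ∞, -3, 0, 2]
  [∞, 13, 16, 9, ∞, 0]
D(1):
  [0, 8, 12, 2, 17, 11]
  [15, 0, -2, 17, 1, 17]
  [2, 10, 0, 4, -1, 4]
  [-2, 6, 10, 0, 15, 0]
  [-1, 7, 11, -3, 0, 2]
  [∞, 13, 16, 9, ∞, 0]
D(2):
  [0, 8, 6, 2, 9, 11]
  [15, 0, -2, 17, 1, 17]
  [2, 10, 0, 4, -1, 4]
  [-2, 6, 4, 0, 7, 0]
  [-1, 7, 5, -3, 0, 2]
  [28, 13, 11, 9, 14, 0]
D(3):
  [0, 8, 6, 2, 5, 10]
  [0, 0, -2, 2, -3, 2]
  [2, 10, 0, 4, -1, 4]
  [-2, 6, 4, 0, 3, 0]
  [-1, 7, 5, -3, 0, 2]
  [13, 13, 11, 9, 10, 0]
D(4):
  [0, 8, 6, 2, 5, 2]
  [0, 0, -2, 2, -3, 2]
  [2, 10, 0, 4, -1, 4]
  [-2, 6, 4, 0, 3, 0]
  [-5, 3, 1, -3, 0, -3]
  [7, 13, 11, 9, 10, 0]
D(5):
  [0, 8, 6, 2, 5, 2]
  [-8, 0, -2, -6, -3, -6]
  [-6, 2, 0, -4, -1, -4]
  [-2, 6, 4, 0, 3, 0]
  [-5, 3, 1, -3, 0, -3]
  [5, 13, 11, 7, 10, 0]
D(6):
  [0, 8, 6, 2, 5, 2]
  [-8, 0, -2, -6, -3, -6]
  [-6, 2, 0, -4, -1, -4]
  [-2, 6, 4, 0, 3, 0]
  [-5, 3, 1, -3, 0, -3]
  [5, 13, 11, 7, 10, 0]
Answer: A* = [[0, 8, 6, 2, 5, 2], [-8, 0, -2, -6, -3, -6], [-6, 2, 0, -4, -1, -4], [-2, 6, 4, 0, 3, 0], [-5, 3, 1, -3, 0, -3], [5, 13, 11, 7, 10, 0]]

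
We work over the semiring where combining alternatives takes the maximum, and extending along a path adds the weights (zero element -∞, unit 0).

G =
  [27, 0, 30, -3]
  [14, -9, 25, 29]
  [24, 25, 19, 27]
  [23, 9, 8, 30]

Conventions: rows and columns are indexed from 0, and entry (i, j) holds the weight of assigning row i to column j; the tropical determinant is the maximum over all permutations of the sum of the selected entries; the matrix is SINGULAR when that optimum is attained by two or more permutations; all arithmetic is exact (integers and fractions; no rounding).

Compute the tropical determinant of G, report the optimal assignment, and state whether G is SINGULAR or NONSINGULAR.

σ = (0, 1, 2, 3): 27 + (-9) + 19 + 30 = 67
σ = (0, 1, 3, 2): 27 + (-9) + 27 + 8 = 53
σ = (0, 2, 1, 3): 27 + 25 + 25 + 30 = 107
σ = (0, 2, 3, 1): 27 + 25 + 27 + 9 = 88
σ = (0, 3, 1, 2): 27 + 29 + 25 + 8 = 89
σ = (0, 3, 2, 1): 27 + 29 + 19 + 9 = 84
σ = (1, 0, 2, 3): 0 + 14 + 19 + 30 = 63
σ = (1, 0, 3, 2): 0 + 14 + 27 + 8 = 49
σ = (1, 2, 0, 3): 0 + 25 + 24 + 30 = 79
σ = (1, 2, 3, 0): 0 + 25 + 27 + 23 = 75
σ = (1, 3, 0, 2): 0 + 29 + 24 + 8 = 61
σ = (1, 3, 2, 0): 0 + 29 + 19 + 23 = 71
σ = (2, 0, 1, 3): 30 + 14 + 25 + 30 = 99
σ = (2, 0, 3, 1): 30 + 14 + 27 + 9 = 80
σ = (2, 1, 0, 3): 30 + (-9) + 24 + 30 = 75
σ = (2, 1, 3, 0): 30 + (-9) + 27 + 23 = 71
σ = (2, 3, 0, 1): 30 + 29 + 24 + 9 = 92
σ = (2, 3, 1, 0): 30 + 29 + 25 + 23 = 107
σ = (3, 0, 1, 2): (-3) + 14 + 25 + 8 = 44
σ = (3, 0, 2, 1): (-3) + 14 + 19 + 9 = 39
σ = (3, 1, 0, 2): (-3) + (-9) + 24 + 8 = 20
σ = (3, 1, 2, 0): (-3) + (-9) + 19 + 23 = 30
σ = (3, 2, 0, 1): (-3) + 25 + 24 + 9 = 55
σ = (3, 2, 1, 0): (-3) + 25 + 25 + 23 = 70
Optimal value attained by: σ = (0, 2, 1, 3).
Answer: det⊕(G) = 107; verdict: SINGULAR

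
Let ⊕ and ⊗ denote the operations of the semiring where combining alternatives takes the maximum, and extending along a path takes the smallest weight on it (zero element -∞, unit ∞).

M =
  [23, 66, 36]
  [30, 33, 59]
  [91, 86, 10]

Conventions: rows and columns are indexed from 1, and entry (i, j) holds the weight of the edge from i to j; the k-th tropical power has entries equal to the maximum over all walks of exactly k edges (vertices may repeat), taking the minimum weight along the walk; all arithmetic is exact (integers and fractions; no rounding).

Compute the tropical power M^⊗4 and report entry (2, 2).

M^⊗2:
  [36, 36, 59]
  [59, 59, 33]
  [30, 66, 59]
M^⊗3:
  [59, 59, 36]
  [33, 59, 59]
  [59, 59, 59]
M^⊗4:
  [36, 59, 59]
  [59, 59, 59]
  [59, 59, 59]
Key observation: the optimum is the walk 2->3->2->3->2, with weight 59 min 86 min 59 min 86 = 59.
Optimal value attained by: walk 2->3->2->3->2.
Answer: (M^⊗4)[2][2] = 59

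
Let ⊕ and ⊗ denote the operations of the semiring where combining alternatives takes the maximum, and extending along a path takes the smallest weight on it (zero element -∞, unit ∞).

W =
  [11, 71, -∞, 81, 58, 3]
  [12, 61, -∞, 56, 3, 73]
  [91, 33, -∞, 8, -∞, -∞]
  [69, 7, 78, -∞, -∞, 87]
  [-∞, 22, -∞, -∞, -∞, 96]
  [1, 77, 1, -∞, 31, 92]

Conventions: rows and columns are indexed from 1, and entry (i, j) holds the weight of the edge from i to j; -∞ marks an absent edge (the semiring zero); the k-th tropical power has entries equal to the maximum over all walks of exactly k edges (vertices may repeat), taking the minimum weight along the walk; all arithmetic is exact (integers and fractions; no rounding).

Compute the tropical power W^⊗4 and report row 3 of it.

W^⊗2:
  [69, 61, 78, 56, 11, 81]
  [56, 73, 56, 56, 31, 73]
  [12, 71, 8, 81, 58, 33]
  [78, 77, 1, 69, 58, 87]
  [12, 77, 1, 22, 31, 92]
  [12, 77, 1, 56, 31, 92]
W^⊗3:
  [78, 77, 56, 69, 58, 81]
  [56, 73, 56, 56, 56, 73]
  [69, 61, 78, 56, 31, 81]
  [69, 77, 69, 78, 58, 87]
  [22, 77, 22, 56, 31, 92]
  [56, 77, 56, 56, 31, 92]
W^⊗4:
  [69, 77, 69, 78, 58, 81]
  [56, 73, 56, 56, 56, 73]
  [78, 77, 56, 69, 58, 81]
  [69, 77, 78, 69, 58, 87]
  [56, 77, 56, 56, 31, 92]
  [56, 77, 56, 56, 56, 92]
Answer: row 3 of W^⊗4 = [78, 77, 56, 69, 58, 81]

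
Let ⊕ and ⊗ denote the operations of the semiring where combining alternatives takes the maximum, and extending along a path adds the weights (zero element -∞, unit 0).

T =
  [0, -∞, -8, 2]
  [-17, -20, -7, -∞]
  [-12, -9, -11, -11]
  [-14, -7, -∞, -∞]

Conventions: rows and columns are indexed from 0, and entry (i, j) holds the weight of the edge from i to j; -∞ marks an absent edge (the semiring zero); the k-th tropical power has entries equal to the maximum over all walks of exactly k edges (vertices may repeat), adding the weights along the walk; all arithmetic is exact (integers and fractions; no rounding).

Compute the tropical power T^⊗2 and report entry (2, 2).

T^⊗2:
  [0, -5, -8, 2]
  [-17, -16, -18, -15]
  [-12, -18, -16, -10]
  [-14, -27, -14, -12]
Key observation: the optimum is the walk 2->1->2, with weight (-9) + (-7) = -16.
Optimal value attained by: walk 2->1->2.
Answer: (T^⊗2)[2][2] = -16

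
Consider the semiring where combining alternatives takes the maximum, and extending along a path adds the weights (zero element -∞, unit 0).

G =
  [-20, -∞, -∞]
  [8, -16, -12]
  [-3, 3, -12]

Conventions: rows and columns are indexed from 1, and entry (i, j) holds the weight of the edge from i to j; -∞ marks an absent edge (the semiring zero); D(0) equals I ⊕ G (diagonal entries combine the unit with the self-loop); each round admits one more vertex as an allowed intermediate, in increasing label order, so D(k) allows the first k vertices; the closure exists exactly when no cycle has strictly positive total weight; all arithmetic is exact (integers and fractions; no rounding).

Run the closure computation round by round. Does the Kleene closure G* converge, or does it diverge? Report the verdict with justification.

D(0):
  [0, -∞, -∞]
  [8, 0, -12]
  [-3, 3, 0]
D(1):
  [0, -∞, -∞]
  [8, 0, -12]
  [-3, 3, 0]
D(2):
  [0, -∞, -∞]
  [8, 0, -12]
  [11, 3, 0]
D(3):
  [0, -∞, -∞]
  [8, 0, -12]
  [11, 3, 0]
Key observation: every diagonal entry stays at the unit through all rounds, so no improving cycle exists.
Answer: CONVERGES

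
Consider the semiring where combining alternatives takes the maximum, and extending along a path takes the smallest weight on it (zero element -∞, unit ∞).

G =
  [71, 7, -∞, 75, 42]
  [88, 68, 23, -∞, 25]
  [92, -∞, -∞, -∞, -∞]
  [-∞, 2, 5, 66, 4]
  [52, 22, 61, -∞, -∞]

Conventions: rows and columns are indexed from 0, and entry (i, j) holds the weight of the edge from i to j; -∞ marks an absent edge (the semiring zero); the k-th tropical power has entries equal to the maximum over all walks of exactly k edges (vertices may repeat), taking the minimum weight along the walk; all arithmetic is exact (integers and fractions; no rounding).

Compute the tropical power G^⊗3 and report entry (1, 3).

G^⊗2:
  [71, 22, 42, 71, 42]
  [71, 68, 25, 75, 42]
  [71, 7, -∞, 75, 42]
  [5, 4, 5, 66, 4]
  [61, 22, 22, 52, 42]
G^⊗3:
  [71, 22, 42, 71, 42]
  [71, 68, 42, 71, 42]
  [71, 22, 42, 71, 42]
  [5, 5, 5, 66, 5]
  [61, 22, 42, 61, 42]
Key observation: the optimum is the walk 1->0->0->3, with weight 88 min 71 min 75 = 71.
Optimal value attained by: walk 1->0->0->3.
Answer: (G^⊗3)[1][3] = 71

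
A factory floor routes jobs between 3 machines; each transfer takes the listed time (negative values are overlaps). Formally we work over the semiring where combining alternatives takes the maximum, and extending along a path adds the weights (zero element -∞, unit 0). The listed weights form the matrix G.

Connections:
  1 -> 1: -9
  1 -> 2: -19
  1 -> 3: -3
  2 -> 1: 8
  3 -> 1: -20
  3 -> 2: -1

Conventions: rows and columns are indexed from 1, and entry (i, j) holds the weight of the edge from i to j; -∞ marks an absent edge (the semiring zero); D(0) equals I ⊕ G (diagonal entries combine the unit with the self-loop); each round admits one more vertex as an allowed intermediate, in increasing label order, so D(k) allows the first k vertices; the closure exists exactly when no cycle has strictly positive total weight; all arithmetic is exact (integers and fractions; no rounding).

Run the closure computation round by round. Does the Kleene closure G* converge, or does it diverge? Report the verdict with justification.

D(0):
  [0, -19, -3]
  [8, 0, -∞]
  [-20, -1, 0]
D(1):
  [0, -19, -3]
  [8, 0, 5]
  [-20, -1, 0]
Detection: at round 2, diagonal entry (3, 3) turns strictly positive.
Key observation: the cycle 3->2->1->3 has total weight (-1) + 8 + (-3), which is strictly positive.
Answer: DIVERGES — positive cycle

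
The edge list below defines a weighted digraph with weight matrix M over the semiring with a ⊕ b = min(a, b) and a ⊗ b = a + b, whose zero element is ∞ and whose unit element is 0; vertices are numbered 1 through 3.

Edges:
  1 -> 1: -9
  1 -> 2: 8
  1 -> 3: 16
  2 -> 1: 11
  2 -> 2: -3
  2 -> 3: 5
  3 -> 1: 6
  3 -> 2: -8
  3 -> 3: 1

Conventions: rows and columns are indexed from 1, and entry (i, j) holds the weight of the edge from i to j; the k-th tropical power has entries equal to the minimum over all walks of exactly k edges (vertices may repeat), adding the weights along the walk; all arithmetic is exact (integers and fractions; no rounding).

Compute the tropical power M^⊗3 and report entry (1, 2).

M^⊗2:
  [-18, -1, 7]
  [2, -6, 2]
  [-3, -11, -3]
M^⊗3:
  [-27, -10, -2]
  [-7, -9, -1]
  [-12, -14, -6]
Key observation: the optimum is the walk 1->1->1->2, with weight (-9) + (-9) + 8 = -10.
Optimal value attained by: walk 1->1->1->2.
Answer: (M^⊗3)[1][2] = -10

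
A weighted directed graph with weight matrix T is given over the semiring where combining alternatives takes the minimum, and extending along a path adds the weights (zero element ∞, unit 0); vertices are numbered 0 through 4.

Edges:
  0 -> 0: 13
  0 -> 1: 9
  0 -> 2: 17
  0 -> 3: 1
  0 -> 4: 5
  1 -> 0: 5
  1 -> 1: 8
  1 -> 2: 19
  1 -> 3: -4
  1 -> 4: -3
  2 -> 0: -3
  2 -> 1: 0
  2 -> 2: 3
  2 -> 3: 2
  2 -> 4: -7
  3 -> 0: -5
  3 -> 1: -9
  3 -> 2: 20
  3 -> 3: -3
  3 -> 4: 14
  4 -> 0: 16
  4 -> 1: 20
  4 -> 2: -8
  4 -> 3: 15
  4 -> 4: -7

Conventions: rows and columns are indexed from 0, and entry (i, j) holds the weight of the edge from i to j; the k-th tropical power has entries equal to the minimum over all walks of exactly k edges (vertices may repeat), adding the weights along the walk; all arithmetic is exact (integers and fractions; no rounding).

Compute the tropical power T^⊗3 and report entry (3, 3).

T^⊗2:
  [-4, -8, -3, -2, -2]
  [-9, -13, -11, -7, -10]
  [-3, -7, -15, -4, -14]
  [-8, -12, 6, -13, -12]
  [-11, -8, -15, -6, -15]
T^⊗3:
  [-7, -11, -10, -12, -11]
  [-14, -16, -18, -17, -18]
  [-18, -15, -22, -13, -22]
  [-18, -22, -20, -16, -19]
  [-18, -15, -23, -13, -22]
Key observation: the optimum is the walk 3->1->3->3, with weight (-9) + (-4) + (-3) = -16.
Optimal value attained by: walk 3->1->3->3.
Answer: (T^⊗3)[3][3] = -16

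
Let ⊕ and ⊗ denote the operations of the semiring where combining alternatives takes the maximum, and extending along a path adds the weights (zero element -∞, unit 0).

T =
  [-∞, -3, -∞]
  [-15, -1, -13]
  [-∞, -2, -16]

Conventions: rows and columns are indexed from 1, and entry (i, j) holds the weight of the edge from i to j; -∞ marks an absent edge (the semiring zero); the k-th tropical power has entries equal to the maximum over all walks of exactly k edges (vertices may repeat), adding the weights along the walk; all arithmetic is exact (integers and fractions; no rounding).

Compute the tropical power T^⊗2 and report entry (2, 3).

T^⊗2:
  [-18, -4, -16]
  [-16, -2, -14]
  [-17, -3, -15]
Key observation: the optimum is the walk 2->2->3, with weight (-1) + (-13) = -14.
Optimal value attained by: walk 2->2->3.
Answer: (T^⊗2)[2][3] = -14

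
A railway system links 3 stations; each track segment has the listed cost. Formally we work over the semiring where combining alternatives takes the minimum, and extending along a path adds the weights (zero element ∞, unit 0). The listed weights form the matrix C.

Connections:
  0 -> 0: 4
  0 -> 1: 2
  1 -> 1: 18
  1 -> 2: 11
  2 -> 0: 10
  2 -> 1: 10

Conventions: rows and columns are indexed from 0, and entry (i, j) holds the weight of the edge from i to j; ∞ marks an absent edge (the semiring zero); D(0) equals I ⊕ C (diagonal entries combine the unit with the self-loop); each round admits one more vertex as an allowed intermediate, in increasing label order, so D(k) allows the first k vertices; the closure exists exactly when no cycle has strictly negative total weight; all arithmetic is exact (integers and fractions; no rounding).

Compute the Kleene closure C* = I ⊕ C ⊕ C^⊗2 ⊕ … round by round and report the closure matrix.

D(0):
  [0, 2, ∞]
  [∞, 0, 11]
  [10, 10, 0]
D(1):
  [0, 2, ∞]
  [∞, 0, 11]
  [10, 10, 0]
D(2):
  [0, 2, 13]
  [∞, 0, 11]
  [10, 10, 0]
D(3):
  [0, 2, 13]
  [21, 0, 11]
  [10, 10, 0]
Answer: C* = [[0, 2, 13], [21, 0, 11], [10, 10, 0]]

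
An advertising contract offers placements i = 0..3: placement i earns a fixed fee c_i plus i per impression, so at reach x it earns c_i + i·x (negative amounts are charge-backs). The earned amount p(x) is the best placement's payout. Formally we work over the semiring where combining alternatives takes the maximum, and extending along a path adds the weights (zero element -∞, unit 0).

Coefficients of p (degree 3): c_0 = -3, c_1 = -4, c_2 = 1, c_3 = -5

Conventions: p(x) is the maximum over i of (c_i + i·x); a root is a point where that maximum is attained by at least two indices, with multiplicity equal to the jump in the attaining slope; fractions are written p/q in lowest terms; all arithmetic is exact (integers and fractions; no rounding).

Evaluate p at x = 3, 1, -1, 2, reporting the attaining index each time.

p(3) = max(-3+0·3=-3, -4+1·3=-1, 1+2·3=7, -5+3·3=4) = 7 (attained by i=2)
p(1) = max(-3+0·1=-3, -4+1·1=-3, 1+2·1=3, -5+3·1=-2) = 3 (attained by i=2)
p(-1) = max(-3+0·(-1)=-3, -4+1·(-1)=-5, 1+2·(-1)=-1, -5+3·(-1)=-8) = -1 (attained by i=2)
p(2) = max(-3+0·2=-3, -4+1·2=-2, 1+2·2=5, -5+3·2=1) = 5 (attained by i=2)
Answer: p(3) = 7; p(1) = 3; p(-1) = -1; p(2) = 5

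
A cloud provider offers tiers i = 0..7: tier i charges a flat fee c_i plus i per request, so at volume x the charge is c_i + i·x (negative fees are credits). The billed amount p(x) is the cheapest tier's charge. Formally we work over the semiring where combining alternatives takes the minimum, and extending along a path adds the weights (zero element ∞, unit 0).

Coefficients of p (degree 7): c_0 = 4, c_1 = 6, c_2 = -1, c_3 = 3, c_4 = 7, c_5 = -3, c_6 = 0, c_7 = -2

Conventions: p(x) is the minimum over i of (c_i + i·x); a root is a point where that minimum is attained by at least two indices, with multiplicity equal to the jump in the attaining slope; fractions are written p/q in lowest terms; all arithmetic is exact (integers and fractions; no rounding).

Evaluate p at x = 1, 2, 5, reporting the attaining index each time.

p(1) = min(4+0·1=4, 6+1·1=7, -1+2·1=1, 3+3·1=6, 7+4·1=11, -3+5·1=2, 0+6·1=6, -2+7·1=5) = 1 (attained by i=2)
p(2) = min(4+0·2=4, 6+1·2=8, -1+2·2=3, 3+3·2=9, 7+4·2=15, -3+5·2=7, 0+6·2=12, -2+7·2=12) = 3 (attained by i=2)
p(5) = min(4+0·5=4, 6+1·5=11, -1+2·5=9, 3+3·5=18, 7+4·5=27, -3+5·5=22, 0+6·5=30, -2+7·5=33) = 4 (attained by i=0)
Answer: p(1) = 1; p(2) = 3; p(5) = 4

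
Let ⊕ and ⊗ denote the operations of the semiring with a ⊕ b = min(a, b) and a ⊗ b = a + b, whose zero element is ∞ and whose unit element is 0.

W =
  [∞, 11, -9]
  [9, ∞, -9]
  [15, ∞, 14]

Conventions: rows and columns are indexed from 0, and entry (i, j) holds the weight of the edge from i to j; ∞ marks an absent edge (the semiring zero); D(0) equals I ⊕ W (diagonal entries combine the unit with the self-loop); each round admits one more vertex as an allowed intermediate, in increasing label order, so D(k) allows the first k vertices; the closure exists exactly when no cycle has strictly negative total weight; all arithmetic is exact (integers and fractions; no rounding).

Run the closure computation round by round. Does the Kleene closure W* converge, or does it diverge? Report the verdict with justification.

D(0):
  [0, 11, -9]
  [9, 0, -9]
  [15, ∞, 0]
D(1):
  [0, 11, -9]
  [9, 0, -9]
  [15, 26, 0]
D(2):
  [0, 11, -9]
  [9, 0, -9]
  [15, 26, 0]
D(3):
  [0, 11, -9]
  [6, 0, -9]
  [15, 26, 0]
Key observation: every diagonal entry stays at the unit through all rounds, so no improving cycle exists.
Answer: CONVERGES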